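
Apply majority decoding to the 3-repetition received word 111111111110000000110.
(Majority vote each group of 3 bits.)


Groups: 111, 111, 111, 110, 000, 000, 110
Majority votes: 1111001

1111001


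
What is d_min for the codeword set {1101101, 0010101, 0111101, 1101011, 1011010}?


Comparing all pairs, minimum distance: 2
Can detect 1 errors, correct 0 errors

2


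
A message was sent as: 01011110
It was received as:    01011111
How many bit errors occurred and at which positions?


XOR: 00000001

1 error(s) at position(s): 7


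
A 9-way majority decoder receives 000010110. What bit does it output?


Ones: 3 out of 9
Threshold: 5

0 (3/9 voted 1)


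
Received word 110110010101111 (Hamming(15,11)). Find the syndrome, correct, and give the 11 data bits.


Syndrome = 0: no error detected

Data: 01000101111 (no errors)


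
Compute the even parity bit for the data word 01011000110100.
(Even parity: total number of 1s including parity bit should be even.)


Number of 1s in data: 6
Parity bit: 0

0


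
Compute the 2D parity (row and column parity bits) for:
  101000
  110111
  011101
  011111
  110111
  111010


Row parities: 010110
Column parities: 010000

Row P: 010110, Col P: 010000, Corner: 1


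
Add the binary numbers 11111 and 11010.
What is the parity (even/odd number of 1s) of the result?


11111 = 31
11010 = 26
Sum = 57 = 111001
1s count = 4

even parity (4 ones in 111001)


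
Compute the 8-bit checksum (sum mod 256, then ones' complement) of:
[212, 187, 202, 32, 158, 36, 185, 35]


Sum = 1047 mod 256 = 23
Complement = 232

232


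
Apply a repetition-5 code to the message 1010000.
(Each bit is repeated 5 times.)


Each bit -> 5 copies

11111000001111100000000000000000000


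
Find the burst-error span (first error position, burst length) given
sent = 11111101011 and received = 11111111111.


XOR: 00000010100

Burst at position 6, length 3


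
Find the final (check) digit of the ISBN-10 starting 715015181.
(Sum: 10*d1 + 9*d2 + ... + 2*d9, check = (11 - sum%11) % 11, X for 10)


Weighted sum: 180
180 mod 11 = 4

Check digit: 7


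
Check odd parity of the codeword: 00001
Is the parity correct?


Number of 1s: 1

Yes, parity is correct (1 ones)


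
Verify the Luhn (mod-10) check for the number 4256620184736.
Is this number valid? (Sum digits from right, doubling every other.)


Luhn sum = 63
63 mod 10 = 3

Invalid (Luhn sum mod 10 = 3)


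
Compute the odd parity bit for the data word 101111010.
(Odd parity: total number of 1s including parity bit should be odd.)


Number of 1s in data: 6
Parity bit: 1

1


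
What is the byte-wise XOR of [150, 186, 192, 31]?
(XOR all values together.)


XOR chain: 150 ^ 186 ^ 192 ^ 31 = 243

243


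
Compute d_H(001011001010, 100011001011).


XOR: 101000000001
Count of 1s: 3

3


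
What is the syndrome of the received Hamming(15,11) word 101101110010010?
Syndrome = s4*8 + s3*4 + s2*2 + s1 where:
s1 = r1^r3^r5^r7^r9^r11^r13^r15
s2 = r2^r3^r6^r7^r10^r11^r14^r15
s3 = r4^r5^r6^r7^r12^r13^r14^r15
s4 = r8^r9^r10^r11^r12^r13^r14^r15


s1=0, s2=1, s3=0, s4=1

Syndrome = 10 (error at position 10)


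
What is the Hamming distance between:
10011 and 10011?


XOR: 00000
Count of 1s: 0

0


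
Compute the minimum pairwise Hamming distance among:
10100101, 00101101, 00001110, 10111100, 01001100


Comparing all pairs, minimum distance: 2
Can detect 1 errors, correct 0 errors

2


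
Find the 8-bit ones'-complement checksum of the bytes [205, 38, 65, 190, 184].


Sum = 682 mod 256 = 170
Complement = 85

85


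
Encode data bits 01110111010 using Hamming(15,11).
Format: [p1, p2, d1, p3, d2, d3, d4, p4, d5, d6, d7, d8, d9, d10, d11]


Parity bits: p1=1, p2=1, p3=1, p4=0

110111100111010


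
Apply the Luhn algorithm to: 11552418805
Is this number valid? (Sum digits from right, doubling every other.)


Luhn sum = 40
40 mod 10 = 0

Valid (Luhn sum mod 10 = 0)


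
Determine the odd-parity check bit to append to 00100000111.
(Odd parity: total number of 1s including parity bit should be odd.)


Number of 1s in data: 4
Parity bit: 1

1


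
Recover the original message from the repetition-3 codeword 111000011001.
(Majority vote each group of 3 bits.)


Groups: 111, 000, 011, 001
Majority votes: 1010

1010


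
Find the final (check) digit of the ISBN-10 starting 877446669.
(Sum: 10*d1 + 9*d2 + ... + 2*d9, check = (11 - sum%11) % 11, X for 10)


Weighted sum: 341
341 mod 11 = 0

Check digit: 0


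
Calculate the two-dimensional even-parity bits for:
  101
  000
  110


Row parities: 000
Column parities: 011

Row P: 000, Col P: 011, Corner: 0


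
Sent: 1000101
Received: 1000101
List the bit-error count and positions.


XOR: 0000000

0 errors (received matches sent)


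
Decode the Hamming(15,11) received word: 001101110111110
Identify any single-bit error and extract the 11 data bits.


Syndrome = 0: no error detected

Data: 10110111110 (no errors)


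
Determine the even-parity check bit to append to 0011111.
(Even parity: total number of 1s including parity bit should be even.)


Number of 1s in data: 5
Parity bit: 1

1


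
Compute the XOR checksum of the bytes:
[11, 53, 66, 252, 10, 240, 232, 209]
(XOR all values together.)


XOR chain: 11 ^ 53 ^ 66 ^ 252 ^ 10 ^ 240 ^ 232 ^ 209 = 67

67


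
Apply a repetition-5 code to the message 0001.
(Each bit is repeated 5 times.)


Each bit -> 5 copies

00000000000000011111


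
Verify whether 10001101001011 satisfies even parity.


Number of 1s: 7

No, parity error (7 ones)


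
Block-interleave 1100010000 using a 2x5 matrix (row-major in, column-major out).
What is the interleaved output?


Matrix:
  11000
  10000
Read columns: 1110000000

1110000000


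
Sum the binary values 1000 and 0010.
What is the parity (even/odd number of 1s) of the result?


1000 = 8
0010 = 2
Sum = 10 = 1010
1s count = 2

even parity (2 ones in 1010)


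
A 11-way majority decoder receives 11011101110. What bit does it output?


Ones: 8 out of 11
Threshold: 6

1 (8/11 voted 1)


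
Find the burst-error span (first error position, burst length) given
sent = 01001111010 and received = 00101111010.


XOR: 01100000000

Burst at position 1, length 2


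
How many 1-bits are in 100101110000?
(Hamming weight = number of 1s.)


Counting 1s in 100101110000

5


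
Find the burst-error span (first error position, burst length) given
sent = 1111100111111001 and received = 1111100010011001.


XOR: 0000000101100000

Burst at position 7, length 4


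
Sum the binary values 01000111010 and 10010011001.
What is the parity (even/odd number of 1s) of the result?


01000111010 = 570
10010011001 = 1177
Sum = 1747 = 11011010011
1s count = 7

odd parity (7 ones in 11011010011)


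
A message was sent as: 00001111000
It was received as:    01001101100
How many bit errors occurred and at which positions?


XOR: 01000010100

3 error(s) at position(s): 1, 6, 8


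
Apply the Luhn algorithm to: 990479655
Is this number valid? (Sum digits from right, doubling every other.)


Luhn sum = 54
54 mod 10 = 4

Invalid (Luhn sum mod 10 = 4)


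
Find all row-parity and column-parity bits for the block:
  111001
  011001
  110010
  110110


Row parities: 0110
Column parities: 100100

Row P: 0110, Col P: 100100, Corner: 0


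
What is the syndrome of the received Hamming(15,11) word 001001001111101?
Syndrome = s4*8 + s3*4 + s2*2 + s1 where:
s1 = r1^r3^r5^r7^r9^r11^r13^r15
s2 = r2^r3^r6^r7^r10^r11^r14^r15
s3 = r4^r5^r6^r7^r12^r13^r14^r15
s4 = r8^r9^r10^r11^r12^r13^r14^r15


s1=1, s2=1, s3=0, s4=0

Syndrome = 3 (error at position 3)


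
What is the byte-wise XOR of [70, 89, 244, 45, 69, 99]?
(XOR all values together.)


XOR chain: 70 ^ 89 ^ 244 ^ 45 ^ 69 ^ 99 = 224

224


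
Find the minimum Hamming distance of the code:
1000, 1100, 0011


Comparing all pairs, minimum distance: 1
Can detect 0 errors, correct 0 errors

1


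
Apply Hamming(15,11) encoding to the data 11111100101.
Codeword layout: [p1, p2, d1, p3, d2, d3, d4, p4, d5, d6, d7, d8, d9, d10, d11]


Parity bits: p1=0, p2=1, p3=1, p4=0

011111101100101


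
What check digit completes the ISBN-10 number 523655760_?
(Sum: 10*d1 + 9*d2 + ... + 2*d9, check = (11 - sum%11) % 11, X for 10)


Weighted sum: 235
235 mod 11 = 4

Check digit: 7


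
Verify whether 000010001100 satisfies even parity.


Number of 1s: 3

No, parity error (3 ones)


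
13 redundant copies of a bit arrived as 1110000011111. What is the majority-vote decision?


Ones: 8 out of 13
Threshold: 7

1 (8/13 voted 1)


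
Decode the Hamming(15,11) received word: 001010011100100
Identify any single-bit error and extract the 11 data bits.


Syndrome = 0: no error detected

Data: 11001100100 (no errors)


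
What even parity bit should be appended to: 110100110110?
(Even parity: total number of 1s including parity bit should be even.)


Number of 1s in data: 7
Parity bit: 1

1


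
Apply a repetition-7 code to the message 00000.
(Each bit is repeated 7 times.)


Each bit -> 7 copies

00000000000000000000000000000000000


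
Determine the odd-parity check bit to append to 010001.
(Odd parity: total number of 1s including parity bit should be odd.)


Number of 1s in data: 2
Parity bit: 1

1


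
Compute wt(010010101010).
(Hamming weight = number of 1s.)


Counting 1s in 010010101010

5


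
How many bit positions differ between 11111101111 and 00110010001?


XOR: 11001111110
Count of 1s: 8

8


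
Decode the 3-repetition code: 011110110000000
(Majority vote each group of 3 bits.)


Groups: 011, 110, 110, 000, 000
Majority votes: 11100

11100


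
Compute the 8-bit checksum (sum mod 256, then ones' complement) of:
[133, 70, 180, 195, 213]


Sum = 791 mod 256 = 23
Complement = 232

232


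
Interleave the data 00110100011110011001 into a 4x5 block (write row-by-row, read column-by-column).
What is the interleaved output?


Matrix:
  00110
  10001
  11100
  11001
Read columns: 01110011101010000101

01110011101010000101


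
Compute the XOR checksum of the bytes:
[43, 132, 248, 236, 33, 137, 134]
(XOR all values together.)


XOR chain: 43 ^ 132 ^ 248 ^ 236 ^ 33 ^ 137 ^ 134 = 149

149


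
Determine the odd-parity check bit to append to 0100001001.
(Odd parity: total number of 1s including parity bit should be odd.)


Number of 1s in data: 3
Parity bit: 0

0


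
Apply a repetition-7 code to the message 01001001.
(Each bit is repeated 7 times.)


Each bit -> 7 copies

00000001111111000000000000001111111000000000000001111111


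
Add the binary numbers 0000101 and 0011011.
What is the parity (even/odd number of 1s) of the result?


0000101 = 5
0011011 = 27
Sum = 32 = 100000
1s count = 1

odd parity (1 ones in 100000)


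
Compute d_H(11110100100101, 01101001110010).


XOR: 10011101010111
Count of 1s: 9

9


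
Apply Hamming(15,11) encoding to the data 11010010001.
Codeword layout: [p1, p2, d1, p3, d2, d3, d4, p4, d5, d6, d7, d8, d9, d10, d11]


Parity bits: p1=1, p2=0, p3=1, p4=0

101110100010001


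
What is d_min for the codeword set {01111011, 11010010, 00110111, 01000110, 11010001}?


Comparing all pairs, minimum distance: 2
Can detect 1 errors, correct 0 errors

2


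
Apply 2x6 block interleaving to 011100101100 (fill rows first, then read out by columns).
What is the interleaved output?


Matrix:
  011100
  101100
Read columns: 011011110000

011011110000


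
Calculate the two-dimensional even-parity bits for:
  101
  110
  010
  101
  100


Row parities: 00101
Column parities: 000

Row P: 00101, Col P: 000, Corner: 0


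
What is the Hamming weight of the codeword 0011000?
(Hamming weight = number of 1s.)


Counting 1s in 0011000

2


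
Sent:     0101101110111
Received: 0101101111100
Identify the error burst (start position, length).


XOR: 0000000001011

Burst at position 9, length 4


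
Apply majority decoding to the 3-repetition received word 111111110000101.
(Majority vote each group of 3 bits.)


Groups: 111, 111, 110, 000, 101
Majority votes: 11101

11101


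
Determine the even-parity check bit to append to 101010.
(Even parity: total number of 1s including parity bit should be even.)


Number of 1s in data: 3
Parity bit: 1

1


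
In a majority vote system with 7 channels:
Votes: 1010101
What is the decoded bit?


Ones: 4 out of 7
Threshold: 4

1 (4/7 voted 1)


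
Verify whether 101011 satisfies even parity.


Number of 1s: 4

Yes, parity is correct (4 ones)


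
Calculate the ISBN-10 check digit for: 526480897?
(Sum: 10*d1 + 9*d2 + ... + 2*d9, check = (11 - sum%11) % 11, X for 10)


Weighted sum: 265
265 mod 11 = 1

Check digit: X


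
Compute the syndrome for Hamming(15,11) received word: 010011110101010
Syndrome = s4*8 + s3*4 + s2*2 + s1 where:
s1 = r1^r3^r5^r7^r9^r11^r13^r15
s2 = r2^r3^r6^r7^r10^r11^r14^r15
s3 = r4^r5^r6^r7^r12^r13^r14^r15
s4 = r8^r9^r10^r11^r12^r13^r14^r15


s1=0, s2=1, s3=1, s4=0

Syndrome = 6 (error at position 6)


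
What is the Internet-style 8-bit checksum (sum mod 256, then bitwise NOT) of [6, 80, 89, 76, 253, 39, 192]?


Sum = 735 mod 256 = 223
Complement = 32

32


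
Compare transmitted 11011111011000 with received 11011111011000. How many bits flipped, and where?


XOR: 00000000000000

0 errors (received matches sent)


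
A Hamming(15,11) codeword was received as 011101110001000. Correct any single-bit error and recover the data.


Syndrome = 0: no error detected

Data: 10110001000 (no errors)


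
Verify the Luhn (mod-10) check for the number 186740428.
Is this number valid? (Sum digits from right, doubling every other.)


Luhn sum = 39
39 mod 10 = 9

Invalid (Luhn sum mod 10 = 9)


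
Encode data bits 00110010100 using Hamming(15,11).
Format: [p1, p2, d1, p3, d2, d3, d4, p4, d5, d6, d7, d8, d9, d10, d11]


Parity bits: p1=1, p2=1, p3=1, p4=0

110101100010100


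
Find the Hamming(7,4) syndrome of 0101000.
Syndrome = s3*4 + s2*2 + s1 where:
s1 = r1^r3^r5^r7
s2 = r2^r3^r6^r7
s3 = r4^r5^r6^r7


s1=0, s2=1, s3=1

Syndrome = 6 (error at position 6)


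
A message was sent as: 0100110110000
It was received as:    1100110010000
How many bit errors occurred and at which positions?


XOR: 1000000100000

2 error(s) at position(s): 0, 7


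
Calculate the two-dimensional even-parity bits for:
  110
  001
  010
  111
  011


Row parities: 01110
Column parities: 001

Row P: 01110, Col P: 001, Corner: 1


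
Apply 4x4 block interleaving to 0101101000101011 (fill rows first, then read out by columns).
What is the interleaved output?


Matrix:
  0101
  1010
  0010
  1011
Read columns: 0101100001111001

0101100001111001


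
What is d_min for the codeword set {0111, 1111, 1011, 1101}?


Comparing all pairs, minimum distance: 1
Can detect 0 errors, correct 0 errors

1


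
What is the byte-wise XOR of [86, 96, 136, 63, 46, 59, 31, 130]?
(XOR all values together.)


XOR chain: 86 ^ 96 ^ 136 ^ 63 ^ 46 ^ 59 ^ 31 ^ 130 = 9

9


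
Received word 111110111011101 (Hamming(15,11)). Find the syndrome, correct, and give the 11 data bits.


Syndrome = 2: error at position 2

Data: 11011011101 (corrected bit 2)


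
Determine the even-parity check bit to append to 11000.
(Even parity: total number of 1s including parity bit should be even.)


Number of 1s in data: 2
Parity bit: 0

0


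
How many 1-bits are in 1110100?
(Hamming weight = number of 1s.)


Counting 1s in 1110100

4


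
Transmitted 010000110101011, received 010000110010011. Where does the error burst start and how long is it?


XOR: 000000000111000

Burst at position 9, length 3


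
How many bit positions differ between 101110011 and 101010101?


XOR: 000100110
Count of 1s: 3

3


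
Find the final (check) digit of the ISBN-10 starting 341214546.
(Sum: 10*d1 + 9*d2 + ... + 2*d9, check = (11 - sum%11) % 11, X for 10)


Weighted sum: 158
158 mod 11 = 4

Check digit: 7


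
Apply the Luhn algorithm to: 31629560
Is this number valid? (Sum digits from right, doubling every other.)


Luhn sum = 29
29 mod 10 = 9

Invalid (Luhn sum mod 10 = 9)


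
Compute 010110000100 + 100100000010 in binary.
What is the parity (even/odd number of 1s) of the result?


010110000100 = 1412
100100000010 = 2306
Sum = 3718 = 111010000110
1s count = 6

even parity (6 ones in 111010000110)


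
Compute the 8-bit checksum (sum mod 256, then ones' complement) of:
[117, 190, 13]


Sum = 320 mod 256 = 64
Complement = 191

191


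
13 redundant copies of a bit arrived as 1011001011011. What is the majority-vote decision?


Ones: 8 out of 13
Threshold: 7

1 (8/13 voted 1)


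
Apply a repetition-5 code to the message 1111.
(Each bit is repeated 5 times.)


Each bit -> 5 copies

11111111111111111111


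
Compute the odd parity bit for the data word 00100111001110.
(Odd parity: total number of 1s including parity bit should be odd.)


Number of 1s in data: 7
Parity bit: 0

0


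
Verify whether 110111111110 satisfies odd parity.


Number of 1s: 10

No, parity error (10 ones)


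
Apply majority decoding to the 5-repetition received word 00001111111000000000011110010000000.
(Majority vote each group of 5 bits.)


Groups: 00001, 11111, 10000, 00000, 01111, 00100, 00000
Majority votes: 0100100

0100100


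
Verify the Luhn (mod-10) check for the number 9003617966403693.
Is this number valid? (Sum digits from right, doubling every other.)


Luhn sum = 71
71 mod 10 = 1

Invalid (Luhn sum mod 10 = 1)


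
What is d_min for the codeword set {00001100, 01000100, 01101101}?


Comparing all pairs, minimum distance: 2
Can detect 1 errors, correct 0 errors

2


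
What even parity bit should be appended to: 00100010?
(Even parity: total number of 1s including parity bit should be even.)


Number of 1s in data: 2
Parity bit: 0

0


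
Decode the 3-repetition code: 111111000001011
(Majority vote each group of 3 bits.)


Groups: 111, 111, 000, 001, 011
Majority votes: 11001

11001


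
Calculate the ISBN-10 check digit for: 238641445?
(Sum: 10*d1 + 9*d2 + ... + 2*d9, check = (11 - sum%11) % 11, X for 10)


Weighted sum: 220
220 mod 11 = 0

Check digit: 0


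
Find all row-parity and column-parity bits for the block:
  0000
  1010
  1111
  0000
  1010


Row parities: 00000
Column parities: 1111

Row P: 00000, Col P: 1111, Corner: 0


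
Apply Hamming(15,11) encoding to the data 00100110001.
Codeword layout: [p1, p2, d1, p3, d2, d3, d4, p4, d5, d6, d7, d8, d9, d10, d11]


Parity bits: p1=0, p2=0, p3=0, p4=1

000001010110001


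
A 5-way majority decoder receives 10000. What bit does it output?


Ones: 1 out of 5
Threshold: 3

0 (1/5 voted 1)


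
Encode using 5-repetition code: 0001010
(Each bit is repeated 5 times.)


Each bit -> 5 copies

00000000000000011111000001111100000


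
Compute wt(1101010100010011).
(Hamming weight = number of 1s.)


Counting 1s in 1101010100010011

8


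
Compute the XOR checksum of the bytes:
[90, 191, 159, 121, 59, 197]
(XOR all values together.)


XOR chain: 90 ^ 191 ^ 159 ^ 121 ^ 59 ^ 197 = 253

253


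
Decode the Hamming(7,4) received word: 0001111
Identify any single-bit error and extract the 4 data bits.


Syndrome = 0: no error detected

Data: 0111 (no errors)


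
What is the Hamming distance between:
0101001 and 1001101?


XOR: 1100100
Count of 1s: 3

3


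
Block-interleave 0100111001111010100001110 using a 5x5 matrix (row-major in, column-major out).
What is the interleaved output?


Matrix:
  01001
  11001
  11101
  01000
  01110
Read columns: 0110011111001010000111100

0110011111001010000111100


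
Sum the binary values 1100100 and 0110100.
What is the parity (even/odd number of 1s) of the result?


1100100 = 100
0110100 = 52
Sum = 152 = 10011000
1s count = 3

odd parity (3 ones in 10011000)


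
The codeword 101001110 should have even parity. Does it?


Number of 1s: 5

No, parity error (5 ones)


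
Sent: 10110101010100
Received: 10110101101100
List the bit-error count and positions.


XOR: 00000000111000

3 error(s) at position(s): 8, 9, 10


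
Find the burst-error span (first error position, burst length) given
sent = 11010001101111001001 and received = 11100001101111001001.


XOR: 00110000000000000000

Burst at position 2, length 2


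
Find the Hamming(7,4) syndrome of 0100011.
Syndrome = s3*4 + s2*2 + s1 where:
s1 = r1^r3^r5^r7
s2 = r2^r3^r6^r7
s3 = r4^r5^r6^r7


s1=1, s2=1, s3=0

Syndrome = 3 (error at position 3)


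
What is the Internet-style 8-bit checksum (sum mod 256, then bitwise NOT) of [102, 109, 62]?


Sum = 273 mod 256 = 17
Complement = 238

238


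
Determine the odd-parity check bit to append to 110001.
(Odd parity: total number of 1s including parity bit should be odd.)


Number of 1s in data: 3
Parity bit: 0

0


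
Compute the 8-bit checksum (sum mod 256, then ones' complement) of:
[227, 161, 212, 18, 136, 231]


Sum = 985 mod 256 = 217
Complement = 38

38


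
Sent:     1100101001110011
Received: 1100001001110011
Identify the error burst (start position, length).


XOR: 0000100000000000

Burst at position 4, length 1


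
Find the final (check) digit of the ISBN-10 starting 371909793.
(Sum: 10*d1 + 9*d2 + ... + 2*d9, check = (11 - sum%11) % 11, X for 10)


Weighted sum: 270
270 mod 11 = 6

Check digit: 5


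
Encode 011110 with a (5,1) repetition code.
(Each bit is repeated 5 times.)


Each bit -> 5 copies

000001111111111111111111100000


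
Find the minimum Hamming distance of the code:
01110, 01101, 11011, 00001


Comparing all pairs, minimum distance: 2
Can detect 1 errors, correct 0 errors

2


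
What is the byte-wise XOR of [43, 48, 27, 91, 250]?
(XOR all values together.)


XOR chain: 43 ^ 48 ^ 27 ^ 91 ^ 250 = 161

161


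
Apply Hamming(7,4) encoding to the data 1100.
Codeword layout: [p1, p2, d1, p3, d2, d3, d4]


Parity bits: p1=0, p2=1, p3=1

0111100


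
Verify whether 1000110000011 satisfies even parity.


Number of 1s: 5

No, parity error (5 ones)


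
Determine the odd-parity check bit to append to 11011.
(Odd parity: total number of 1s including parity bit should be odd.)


Number of 1s in data: 4
Parity bit: 1

1


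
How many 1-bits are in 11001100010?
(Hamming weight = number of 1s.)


Counting 1s in 11001100010

5


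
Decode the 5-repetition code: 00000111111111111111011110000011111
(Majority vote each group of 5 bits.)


Groups: 00000, 11111, 11111, 11111, 01111, 00000, 11111
Majority votes: 0111101

0111101


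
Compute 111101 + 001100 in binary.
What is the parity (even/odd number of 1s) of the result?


111101 = 61
001100 = 12
Sum = 73 = 1001001
1s count = 3

odd parity (3 ones in 1001001)


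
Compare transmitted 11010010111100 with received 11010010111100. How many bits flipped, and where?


XOR: 00000000000000

0 errors (received matches sent)


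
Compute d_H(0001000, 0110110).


XOR: 0111110
Count of 1s: 5

5


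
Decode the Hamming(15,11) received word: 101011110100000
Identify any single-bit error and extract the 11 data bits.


Syndrome = 4: error at position 4

Data: 11110100000 (corrected bit 4)


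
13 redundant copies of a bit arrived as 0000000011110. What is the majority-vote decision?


Ones: 4 out of 13
Threshold: 7

0 (4/13 voted 1)


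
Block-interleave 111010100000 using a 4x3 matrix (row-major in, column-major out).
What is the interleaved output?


Matrix:
  111
  010
  100
  000
Read columns: 101011001000

101011001000


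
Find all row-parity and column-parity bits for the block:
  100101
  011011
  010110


Row parities: 101
Column parities: 101000

Row P: 101, Col P: 101000, Corner: 0


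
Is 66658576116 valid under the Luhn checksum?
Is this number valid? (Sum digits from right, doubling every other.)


Luhn sum = 44
44 mod 10 = 4

Invalid (Luhn sum mod 10 = 4)


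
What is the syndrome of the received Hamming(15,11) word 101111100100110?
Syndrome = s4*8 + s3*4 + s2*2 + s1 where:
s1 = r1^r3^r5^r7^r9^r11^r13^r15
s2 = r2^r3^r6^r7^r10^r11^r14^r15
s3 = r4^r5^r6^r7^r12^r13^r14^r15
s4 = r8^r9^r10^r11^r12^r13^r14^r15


s1=1, s2=1, s3=0, s4=1

Syndrome = 11 (error at position 11)


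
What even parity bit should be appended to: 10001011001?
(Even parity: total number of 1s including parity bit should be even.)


Number of 1s in data: 5
Parity bit: 1

1


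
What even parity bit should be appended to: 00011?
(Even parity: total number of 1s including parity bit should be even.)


Number of 1s in data: 2
Parity bit: 0

0


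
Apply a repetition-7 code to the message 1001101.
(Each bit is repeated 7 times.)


Each bit -> 7 copies

1111111000000000000001111111111111100000001111111


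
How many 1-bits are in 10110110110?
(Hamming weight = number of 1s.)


Counting 1s in 10110110110

7


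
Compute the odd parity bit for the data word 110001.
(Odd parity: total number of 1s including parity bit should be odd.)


Number of 1s in data: 3
Parity bit: 0

0


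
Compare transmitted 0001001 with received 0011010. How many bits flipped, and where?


XOR: 0010011

3 error(s) at position(s): 2, 5, 6


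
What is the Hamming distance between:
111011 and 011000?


XOR: 100011
Count of 1s: 3

3


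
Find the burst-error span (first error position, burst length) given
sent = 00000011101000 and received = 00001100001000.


XOR: 00001111100000

Burst at position 4, length 5


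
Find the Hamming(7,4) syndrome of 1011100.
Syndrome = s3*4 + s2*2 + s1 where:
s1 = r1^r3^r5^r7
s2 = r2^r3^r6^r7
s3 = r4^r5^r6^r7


s1=1, s2=1, s3=0

Syndrome = 3 (error at position 3)


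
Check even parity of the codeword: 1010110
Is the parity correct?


Number of 1s: 4

Yes, parity is correct (4 ones)


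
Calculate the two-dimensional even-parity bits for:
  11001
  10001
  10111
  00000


Row parities: 1000
Column parities: 11111

Row P: 1000, Col P: 11111, Corner: 1


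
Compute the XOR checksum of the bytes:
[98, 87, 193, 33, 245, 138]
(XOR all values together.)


XOR chain: 98 ^ 87 ^ 193 ^ 33 ^ 245 ^ 138 = 170

170


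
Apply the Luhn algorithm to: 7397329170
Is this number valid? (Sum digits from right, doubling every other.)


Luhn sum = 47
47 mod 10 = 7

Invalid (Luhn sum mod 10 = 7)


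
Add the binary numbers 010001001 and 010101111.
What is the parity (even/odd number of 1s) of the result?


010001001 = 137
010101111 = 175
Sum = 312 = 100111000
1s count = 4

even parity (4 ones in 100111000)


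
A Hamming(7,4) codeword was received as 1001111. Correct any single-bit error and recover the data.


Syndrome = 1: error at position 1

Data: 0111 (corrected bit 1)


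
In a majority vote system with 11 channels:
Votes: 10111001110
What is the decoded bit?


Ones: 7 out of 11
Threshold: 6

1 (7/11 voted 1)


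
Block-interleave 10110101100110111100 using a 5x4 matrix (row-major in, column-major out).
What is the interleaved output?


Matrix:
  1011
  0101
  1001
  1011
  1100
Read columns: 10111010011001011110

10111010011001011110


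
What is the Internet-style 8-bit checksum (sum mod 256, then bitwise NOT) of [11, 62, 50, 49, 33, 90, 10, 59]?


Sum = 364 mod 256 = 108
Complement = 147

147


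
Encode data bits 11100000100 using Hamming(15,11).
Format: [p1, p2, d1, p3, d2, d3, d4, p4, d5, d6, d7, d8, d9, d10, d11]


Parity bits: p1=1, p2=0, p3=1, p4=1

101111010000100


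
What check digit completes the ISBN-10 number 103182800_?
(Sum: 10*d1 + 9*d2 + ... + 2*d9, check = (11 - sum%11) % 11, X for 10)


Weighted sum: 131
131 mod 11 = 10

Check digit: 1


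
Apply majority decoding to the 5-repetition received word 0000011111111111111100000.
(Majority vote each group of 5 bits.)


Groups: 00000, 11111, 11111, 11111, 00000
Majority votes: 01110

01110


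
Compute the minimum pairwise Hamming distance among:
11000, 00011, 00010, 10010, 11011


Comparing all pairs, minimum distance: 1
Can detect 0 errors, correct 0 errors

1


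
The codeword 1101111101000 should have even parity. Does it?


Number of 1s: 8

Yes, parity is correct (8 ones)


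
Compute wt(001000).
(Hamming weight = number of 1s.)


Counting 1s in 001000

1


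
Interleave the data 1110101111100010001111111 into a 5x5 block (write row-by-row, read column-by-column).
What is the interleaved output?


Matrix:
  11101
  01111
  10001
  00011
  11111
Read columns: 1010111001110010101111111

1010111001110010101111111


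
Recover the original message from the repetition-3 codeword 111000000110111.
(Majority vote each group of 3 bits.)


Groups: 111, 000, 000, 110, 111
Majority votes: 10011

10011


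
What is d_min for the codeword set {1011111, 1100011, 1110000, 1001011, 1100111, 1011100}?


Comparing all pairs, minimum distance: 1
Can detect 0 errors, correct 0 errors

1


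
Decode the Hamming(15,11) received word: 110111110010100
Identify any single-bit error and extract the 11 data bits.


Syndrome = 13: error at position 13

Data: 01110010000 (corrected bit 13)


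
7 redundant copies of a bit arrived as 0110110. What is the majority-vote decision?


Ones: 4 out of 7
Threshold: 4

1 (4/7 voted 1)


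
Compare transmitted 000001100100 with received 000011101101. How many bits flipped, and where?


XOR: 000010001001

3 error(s) at position(s): 4, 8, 11


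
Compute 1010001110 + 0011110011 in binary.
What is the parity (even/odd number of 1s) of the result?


1010001110 = 654
0011110011 = 243
Sum = 897 = 1110000001
1s count = 4

even parity (4 ones in 1110000001)


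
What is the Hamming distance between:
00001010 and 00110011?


XOR: 00111001
Count of 1s: 4

4


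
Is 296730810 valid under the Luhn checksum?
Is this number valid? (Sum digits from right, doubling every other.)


Luhn sum = 35
35 mod 10 = 5

Invalid (Luhn sum mod 10 = 5)


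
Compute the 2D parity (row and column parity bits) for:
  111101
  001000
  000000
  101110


Row parities: 1100
Column parities: 011011

Row P: 1100, Col P: 011011, Corner: 0


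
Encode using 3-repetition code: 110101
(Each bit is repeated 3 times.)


Each bit -> 3 copies

111111000111000111


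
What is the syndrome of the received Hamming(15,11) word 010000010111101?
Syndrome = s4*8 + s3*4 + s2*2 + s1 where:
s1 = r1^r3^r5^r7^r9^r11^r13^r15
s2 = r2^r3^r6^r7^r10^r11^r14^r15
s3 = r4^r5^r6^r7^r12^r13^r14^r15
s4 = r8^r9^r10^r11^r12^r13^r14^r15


s1=1, s2=0, s3=1, s4=0

Syndrome = 5 (error at position 5)


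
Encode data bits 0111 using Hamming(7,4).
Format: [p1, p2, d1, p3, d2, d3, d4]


Parity bits: p1=0, p2=0, p3=1

0001111


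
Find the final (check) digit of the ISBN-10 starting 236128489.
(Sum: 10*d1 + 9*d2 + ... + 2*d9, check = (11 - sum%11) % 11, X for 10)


Weighted sum: 212
212 mod 11 = 3

Check digit: 8


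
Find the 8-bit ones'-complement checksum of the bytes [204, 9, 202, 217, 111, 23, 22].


Sum = 788 mod 256 = 20
Complement = 235

235


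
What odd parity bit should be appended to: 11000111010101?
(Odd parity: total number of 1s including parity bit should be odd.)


Number of 1s in data: 8
Parity bit: 1

1


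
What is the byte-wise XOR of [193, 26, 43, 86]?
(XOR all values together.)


XOR chain: 193 ^ 26 ^ 43 ^ 86 = 166

166


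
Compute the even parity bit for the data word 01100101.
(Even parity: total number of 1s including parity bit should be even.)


Number of 1s in data: 4
Parity bit: 0

0


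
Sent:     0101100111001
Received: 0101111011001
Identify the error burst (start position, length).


XOR: 0000011100000

Burst at position 5, length 3


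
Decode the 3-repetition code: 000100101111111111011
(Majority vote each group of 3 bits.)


Groups: 000, 100, 101, 111, 111, 111, 011
Majority votes: 0011111

0011111


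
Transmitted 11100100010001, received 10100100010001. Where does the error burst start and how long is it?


XOR: 01000000000000

Burst at position 1, length 1


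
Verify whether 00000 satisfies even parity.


Number of 1s: 0

Yes, parity is correct (0 ones)


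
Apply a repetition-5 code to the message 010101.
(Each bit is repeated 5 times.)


Each bit -> 5 copies

000001111100000111110000011111


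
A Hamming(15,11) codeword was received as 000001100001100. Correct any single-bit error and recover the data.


Syndrome = 0: no error detected

Data: 00110001100 (no errors)


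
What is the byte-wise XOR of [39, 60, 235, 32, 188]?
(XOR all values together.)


XOR chain: 39 ^ 60 ^ 235 ^ 32 ^ 188 = 108

108


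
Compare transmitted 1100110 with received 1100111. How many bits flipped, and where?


XOR: 0000001

1 error(s) at position(s): 6


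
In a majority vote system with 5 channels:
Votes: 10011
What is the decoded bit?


Ones: 3 out of 5
Threshold: 3

1 (3/5 voted 1)


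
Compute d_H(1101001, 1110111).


XOR: 0011110
Count of 1s: 4

4


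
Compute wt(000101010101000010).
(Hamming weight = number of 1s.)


Counting 1s in 000101010101000010

6


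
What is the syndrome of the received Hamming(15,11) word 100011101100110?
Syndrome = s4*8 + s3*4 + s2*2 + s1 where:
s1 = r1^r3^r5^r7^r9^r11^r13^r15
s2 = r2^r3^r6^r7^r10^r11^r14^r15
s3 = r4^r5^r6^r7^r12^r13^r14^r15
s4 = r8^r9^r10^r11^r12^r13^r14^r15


s1=1, s2=0, s3=1, s4=0

Syndrome = 5 (error at position 5)


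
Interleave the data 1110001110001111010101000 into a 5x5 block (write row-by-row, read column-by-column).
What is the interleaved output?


Matrix:
  11100
  01110
  00111
  10101
  01000
Read columns: 1001011001111100110000110

1001011001111100110000110


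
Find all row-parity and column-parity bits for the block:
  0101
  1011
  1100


Row parities: 010
Column parities: 0010

Row P: 010, Col P: 0010, Corner: 1


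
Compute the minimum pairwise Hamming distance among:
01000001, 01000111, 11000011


Comparing all pairs, minimum distance: 2
Can detect 1 errors, correct 0 errors

2


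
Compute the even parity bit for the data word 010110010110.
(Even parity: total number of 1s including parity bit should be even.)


Number of 1s in data: 6
Parity bit: 0

0


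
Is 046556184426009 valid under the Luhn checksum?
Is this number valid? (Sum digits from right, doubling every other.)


Luhn sum = 57
57 mod 10 = 7

Invalid (Luhn sum mod 10 = 7)


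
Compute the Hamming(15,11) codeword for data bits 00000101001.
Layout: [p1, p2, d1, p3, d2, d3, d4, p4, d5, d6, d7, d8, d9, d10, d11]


Parity bits: p1=1, p2=0, p3=0, p4=1

100000010101001


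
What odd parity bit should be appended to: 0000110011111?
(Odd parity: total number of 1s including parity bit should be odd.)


Number of 1s in data: 7
Parity bit: 0

0


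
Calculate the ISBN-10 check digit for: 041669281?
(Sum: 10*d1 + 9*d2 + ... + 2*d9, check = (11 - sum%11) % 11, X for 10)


Weighted sum: 201
201 mod 11 = 3

Check digit: 8


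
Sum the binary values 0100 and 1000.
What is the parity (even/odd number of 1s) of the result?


0100 = 4
1000 = 8
Sum = 12 = 1100
1s count = 2

even parity (2 ones in 1100)


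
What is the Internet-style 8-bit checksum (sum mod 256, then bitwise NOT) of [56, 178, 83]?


Sum = 317 mod 256 = 61
Complement = 194

194


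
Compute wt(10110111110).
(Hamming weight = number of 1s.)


Counting 1s in 10110111110

8


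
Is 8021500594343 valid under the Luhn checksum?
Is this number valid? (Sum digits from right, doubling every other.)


Luhn sum = 49
49 mod 10 = 9

Invalid (Luhn sum mod 10 = 9)


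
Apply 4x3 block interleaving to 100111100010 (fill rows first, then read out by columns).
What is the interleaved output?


Matrix:
  100
  111
  100
  010
Read columns: 111001010100

111001010100


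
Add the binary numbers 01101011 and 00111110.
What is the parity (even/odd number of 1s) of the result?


01101011 = 107
00111110 = 62
Sum = 169 = 10101001
1s count = 4

even parity (4 ones in 10101001)


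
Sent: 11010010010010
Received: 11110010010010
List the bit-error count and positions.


XOR: 00100000000000

1 error(s) at position(s): 2


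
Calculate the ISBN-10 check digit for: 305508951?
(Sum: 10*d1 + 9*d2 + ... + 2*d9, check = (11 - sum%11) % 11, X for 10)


Weighted sum: 198
198 mod 11 = 0

Check digit: 0


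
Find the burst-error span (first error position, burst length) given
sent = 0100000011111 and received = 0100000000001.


XOR: 0000000011110

Burst at position 8, length 4


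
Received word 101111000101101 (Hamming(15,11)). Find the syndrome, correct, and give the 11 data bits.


Syndrome = 1: error at position 1

Data: 11100101101 (corrected bit 1)


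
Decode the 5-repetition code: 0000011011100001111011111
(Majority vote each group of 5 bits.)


Groups: 00000, 11011, 10000, 11110, 11111
Majority votes: 01011

01011


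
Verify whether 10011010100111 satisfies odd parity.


Number of 1s: 8

No, parity error (8 ones)


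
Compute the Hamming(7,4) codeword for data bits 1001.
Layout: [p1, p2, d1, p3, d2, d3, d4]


Parity bits: p1=0, p2=0, p3=1

0011001


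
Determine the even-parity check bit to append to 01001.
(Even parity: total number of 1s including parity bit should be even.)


Number of 1s in data: 2
Parity bit: 0

0


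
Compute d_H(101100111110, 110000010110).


XOR: 011100101000
Count of 1s: 5

5


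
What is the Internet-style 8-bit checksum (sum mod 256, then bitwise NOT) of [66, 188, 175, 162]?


Sum = 591 mod 256 = 79
Complement = 176

176


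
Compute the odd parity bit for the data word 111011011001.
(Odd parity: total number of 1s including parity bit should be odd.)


Number of 1s in data: 8
Parity bit: 1

1


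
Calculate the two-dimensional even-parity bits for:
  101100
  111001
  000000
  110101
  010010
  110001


Row parities: 100001
Column parities: 000011

Row P: 100001, Col P: 000011, Corner: 0


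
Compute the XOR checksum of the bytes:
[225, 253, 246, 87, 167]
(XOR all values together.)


XOR chain: 225 ^ 253 ^ 246 ^ 87 ^ 167 = 26

26


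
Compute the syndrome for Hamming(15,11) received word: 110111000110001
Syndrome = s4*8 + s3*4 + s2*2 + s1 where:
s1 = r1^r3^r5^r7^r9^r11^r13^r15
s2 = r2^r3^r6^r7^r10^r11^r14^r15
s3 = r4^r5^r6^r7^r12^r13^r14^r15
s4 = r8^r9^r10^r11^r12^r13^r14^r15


s1=0, s2=1, s3=0, s4=1

Syndrome = 10 (error at position 10)


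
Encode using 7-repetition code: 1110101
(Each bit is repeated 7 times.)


Each bit -> 7 copies

1111111111111111111110000000111111100000001111111


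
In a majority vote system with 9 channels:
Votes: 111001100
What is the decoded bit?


Ones: 5 out of 9
Threshold: 5

1 (5/9 voted 1)


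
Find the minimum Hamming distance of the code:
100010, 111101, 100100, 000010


Comparing all pairs, minimum distance: 1
Can detect 0 errors, correct 0 errors

1


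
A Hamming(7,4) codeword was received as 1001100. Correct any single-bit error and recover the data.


Syndrome = 0: no error detected

Data: 0100 (no errors)


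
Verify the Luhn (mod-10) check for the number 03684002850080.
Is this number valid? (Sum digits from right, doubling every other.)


Luhn sum = 43
43 mod 10 = 3

Invalid (Luhn sum mod 10 = 3)
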